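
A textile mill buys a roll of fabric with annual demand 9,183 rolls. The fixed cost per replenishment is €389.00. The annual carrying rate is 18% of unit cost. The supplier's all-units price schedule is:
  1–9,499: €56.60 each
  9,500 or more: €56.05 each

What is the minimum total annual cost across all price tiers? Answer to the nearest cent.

TC* ≈ €528,289.32

Holding cost per unit per year at price C is H = 0.18·C.
Evaluate total cost at each tier's feasible EOQ or, if the EOQ is below the tier, at the tier's minimum quantity.
EOQ at €56.60 = 837.4 (feasible in tier 1): TC = 9,183×€56.60 + (9,183/837.4)×389 + (837.4/2)×0.18×€56.60 = €528,289.32.
EOQ at €56.05 = 841.5 < 9500, so use break Q=9500: TC = 9,183×€56.05 + (9,183/9500.0)×389 + (9500.0/2)×0.18×€56.05 = €563,005.92.
Lowest total cost among the candidates is at Q = 837.4.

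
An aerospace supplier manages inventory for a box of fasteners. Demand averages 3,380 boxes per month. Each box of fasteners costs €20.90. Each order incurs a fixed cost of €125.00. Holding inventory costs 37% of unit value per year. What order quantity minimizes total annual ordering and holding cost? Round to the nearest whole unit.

Annual demand D = 3,380 × 12 = 40,560.
Holding cost H = 0.37 × €20.90 = €7.7330 per unit per year.
EOQ = √(2DS / H) = √(2 × 40,560 × 125 / 7.733).
= √(10,140,000 / 7.733) = √1,311,263.4165 ≈ 1145.104.

Q* ≈ 1,145 boxes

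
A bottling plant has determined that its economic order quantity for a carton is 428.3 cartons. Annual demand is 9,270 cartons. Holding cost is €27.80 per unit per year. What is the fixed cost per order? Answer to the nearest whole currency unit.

Squaring Q* = √(2DS/H) gives Q*² = 2DS/H.
From Q* = √(2DS/H): S = Q*²H / (2D) = 428.3² × 27.8 / (2 × 9,270) = 275.0624.

S ≈ €275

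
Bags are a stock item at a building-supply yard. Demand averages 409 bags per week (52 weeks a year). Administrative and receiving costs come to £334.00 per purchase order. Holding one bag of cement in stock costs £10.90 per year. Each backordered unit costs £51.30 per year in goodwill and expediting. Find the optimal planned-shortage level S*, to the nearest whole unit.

Annual demand D = 409 × 52 = 21,268.
With planned backorders, Q* = √(2DS/H) · √((H+B)/B).
√(2DS/H) = √(2 × 21,268 × 334 / 10.9) = 1141.664.
√((H+B)/B) = √((10.9+51.3)/51.3) = 1.1011.
Q* ≈ 1257.114.
S* = Q* · H/(H+B) = 1257.114 × 10.9/62.2 ≈ 220.298.

S* ≈ 220 bags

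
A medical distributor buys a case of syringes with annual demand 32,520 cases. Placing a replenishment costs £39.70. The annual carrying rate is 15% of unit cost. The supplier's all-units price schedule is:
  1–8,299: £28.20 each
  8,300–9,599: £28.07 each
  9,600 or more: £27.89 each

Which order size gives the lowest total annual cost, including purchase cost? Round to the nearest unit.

Q* ≈ 781 cases

Holding cost per unit per year at price C is H = 0.15·C.
Candidates are each tier's EOQ (if it falls in that tier) and each price-break quantity.
EOQ at £28.20 = 781.3 (feasible in tier 1): TC = 32,520×£28.20 + (32,520/781.3)×39.7 + (781.3/2)×0.15×£28.20 = £920,368.88.
EOQ at £28.07 = 783.1 < 8300, so use break Q=8300: TC = 32,520×£28.07 + (32,520/8300.0)×39.7 + (8300.0/2)×0.15×£28.07 = £930,465.52.
EOQ at £27.89 = 785.6 < 9600, so use break Q=9600: TC = 32,520×£27.89 + (32,520/9600.0)×39.7 + (9600.0/2)×0.15×£27.89 = £927,198.08.
Lowest total cost is £920,368.88 at Q = 781.3.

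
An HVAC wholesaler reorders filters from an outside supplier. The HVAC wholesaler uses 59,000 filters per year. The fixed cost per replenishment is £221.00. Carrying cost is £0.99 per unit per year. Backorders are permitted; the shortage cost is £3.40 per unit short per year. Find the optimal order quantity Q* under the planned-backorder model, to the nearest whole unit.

With planned backorders, Q* = √(2DS/H) · √((H+B)/B).
√(2DS/H) = √(2 × 59,000 × 221 / 0.99) = 5132.389.
√((H+B)/B) = √((0.99+3.4)/3.4) = 1.1363.
Q* ≈ 5831.931.

Q* ≈ 5,832 filters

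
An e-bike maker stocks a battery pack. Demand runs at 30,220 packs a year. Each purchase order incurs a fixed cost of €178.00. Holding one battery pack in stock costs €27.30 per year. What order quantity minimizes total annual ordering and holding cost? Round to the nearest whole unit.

EOQ = √(2DS / H) = √(2 × 30,220 × 178 / 27.3).
= √(10,758,320 / 27.3) = √394,077.6557 ≈ 627.756.

Q* ≈ 628 packs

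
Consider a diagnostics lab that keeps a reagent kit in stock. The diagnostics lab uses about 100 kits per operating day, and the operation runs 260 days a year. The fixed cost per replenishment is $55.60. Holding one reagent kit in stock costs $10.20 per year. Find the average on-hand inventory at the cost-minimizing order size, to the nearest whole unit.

Average inventory ≈ 266 kits

Annual demand D = 100 × 260 = 26,000.
EOQ = √(2DS/H) = √(2 × 26,000 × 55.6 / 10.2) ≈ 532.40.
Average inventory = Q*/2 ≈ 532.40 / 2 = 266.201.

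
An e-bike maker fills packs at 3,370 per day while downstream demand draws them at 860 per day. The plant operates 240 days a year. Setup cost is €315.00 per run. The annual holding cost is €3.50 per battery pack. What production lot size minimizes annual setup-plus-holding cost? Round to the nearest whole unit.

Q* ≈ 7,063 packs

Annual demand D = 860 × 240 = 206,400.
Production build-up factor (1 − d/p) = 1 − 860/3,370 = 0.7448.
Q* = √(2DS / (H(1 − d/p))) = √(2 × 206,400 × 315 / (3.5 × 0.7448)).
= √(130,032,000 / 2.6068) ≈ 7062.674.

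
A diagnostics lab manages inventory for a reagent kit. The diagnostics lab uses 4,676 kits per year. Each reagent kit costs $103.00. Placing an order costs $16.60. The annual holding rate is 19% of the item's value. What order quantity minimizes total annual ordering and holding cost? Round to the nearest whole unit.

Holding cost H = 0.19 × $103.00 = $19.5700 per unit per year.
EOQ = √(2DS / H) = √(2 × 4,676 × 16.6 / 19.57).
= √(155,243.2 / 19.57) = √7,932.7133 ≈ 89.066.

Q* ≈ 89 kits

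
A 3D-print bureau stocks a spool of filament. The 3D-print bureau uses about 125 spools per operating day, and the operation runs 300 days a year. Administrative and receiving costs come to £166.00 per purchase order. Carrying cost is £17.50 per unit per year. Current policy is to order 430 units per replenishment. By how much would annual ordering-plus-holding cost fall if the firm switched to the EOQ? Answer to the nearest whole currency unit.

Annual demand D = 125 × 300 = 37,500.
EOQ = √(2DS/H) = √(2 × 37,500 × 166 / 17.5) ≈ 843.46.
Cost at Q* = (D/Q*)S + (Q*/2)H = √(2DSH) ≈ £14,760.59.
Cost at Q = 430: (37,500/430)×166 + (430/2)×17.5 = £14,476.74 + £3,762.50 = £18,239.24.
Excess = £18,239.24 − £14,760.59 = £3,478.65.

Extra cost ≈ £3,479 per year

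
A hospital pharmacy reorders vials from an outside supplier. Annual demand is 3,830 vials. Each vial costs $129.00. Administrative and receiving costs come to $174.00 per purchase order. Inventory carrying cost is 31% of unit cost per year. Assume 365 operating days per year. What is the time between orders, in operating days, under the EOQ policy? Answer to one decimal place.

T ≈ 17.4 days

Holding cost H = 0.31 × $129.00 = $39.9900 per unit per year.
EOQ = √(2DS/H) = √(2 × 3,830 × 174 / 39.99) ≈ 182.56.
Cycle time = Q*/D × 365 = 182.56 / 3,830 × 365 ≈ 17.398 days.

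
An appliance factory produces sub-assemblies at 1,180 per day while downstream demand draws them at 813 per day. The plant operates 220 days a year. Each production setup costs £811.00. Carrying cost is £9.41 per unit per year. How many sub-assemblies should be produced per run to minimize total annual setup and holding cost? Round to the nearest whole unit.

Q* ≈ 9,956 sub-assemblies

Annual demand D = 813 × 220 = 178,860.
Production build-up factor (1 − d/p) = 1 − 813/1,180 = 0.3110.
Q* = √(2DS / (H(1 − d/p))) = √(2 × 178,860 × 811 / (9.41 × 0.3110)).
= √(290,110,920 / 2.9267) ≈ 9956.236.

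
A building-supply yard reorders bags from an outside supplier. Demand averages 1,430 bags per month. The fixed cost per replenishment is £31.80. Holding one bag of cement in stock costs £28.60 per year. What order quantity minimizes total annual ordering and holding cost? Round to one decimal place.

Annual demand D = 1,430 × 12 = 17,160.
EOQ = √(2DS / H) = √(2 × 17,160 × 31.8 / 28.6).
= √(1,091,376 / 28.6) = √38,160 ≈ 195.346.

Q* ≈ 195.3 bags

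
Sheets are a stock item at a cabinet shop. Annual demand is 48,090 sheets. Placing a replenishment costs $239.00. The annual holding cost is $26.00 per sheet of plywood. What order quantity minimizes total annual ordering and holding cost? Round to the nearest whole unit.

Q* ≈ 940 sheets

EOQ = √(2DS / H) = √(2 × 48,090 × 239 / 26).
= √(22,987,020 / 26) = √884,116.1538 ≈ 940.275.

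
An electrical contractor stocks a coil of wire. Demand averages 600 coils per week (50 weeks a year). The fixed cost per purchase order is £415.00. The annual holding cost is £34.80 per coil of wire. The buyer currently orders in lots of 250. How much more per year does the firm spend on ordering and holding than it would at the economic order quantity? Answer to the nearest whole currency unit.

Extra cost ≈ £24,713 per year

Annual demand D = 600 × 50 = 30,000.
EOQ = √(2DS/H) = √(2 × 30,000 × 415 / 34.8) ≈ 845.88.
Cost at Q* = (D/Q*)S + (Q*/2)H = √(2DSH) ≈ £29,436.71.
Cost at Q = 250: (30,000/250)×415 + (250/2)×34.8 = £49,800.00 + £4,350.00 = £54,150.00.
Excess = £54,150.00 − £29,436.71 = £24,713.29.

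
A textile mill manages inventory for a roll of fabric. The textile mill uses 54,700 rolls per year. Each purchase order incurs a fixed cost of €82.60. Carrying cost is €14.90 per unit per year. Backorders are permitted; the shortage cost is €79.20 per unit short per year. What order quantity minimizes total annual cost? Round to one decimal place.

Q* ≈ 848.9 rolls

With planned backorders, Q* = √(2DS/H) · √((H+B)/B).
√(2DS/H) = √(2 × 54,700 × 82.6 / 14.9) = 778.763.
√((H+B)/B) = √((14.9+79.2)/79.2) = 1.0900.
Q* ≈ 848.863.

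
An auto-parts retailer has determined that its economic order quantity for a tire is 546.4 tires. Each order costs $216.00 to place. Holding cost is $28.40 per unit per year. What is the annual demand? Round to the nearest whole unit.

D ≈ 19,627 tires per year

Squaring Q* = √(2DS/H) gives Q*² = 2DS/H.
From Q* = √(2DS/H): D = Q*²H / (2S) = 546.4² × 28.4 / (2 × 216) = 19627.093.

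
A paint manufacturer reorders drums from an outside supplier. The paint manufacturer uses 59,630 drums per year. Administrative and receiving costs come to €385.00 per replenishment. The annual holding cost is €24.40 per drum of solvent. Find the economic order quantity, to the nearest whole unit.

EOQ = √(2DS / H) = √(2 × 59,630 × 385 / 24.4).
= √(45,915,100 / 24.4) = √1,881,766.3934 ≈ 1371.775.

Q* ≈ 1,372 drums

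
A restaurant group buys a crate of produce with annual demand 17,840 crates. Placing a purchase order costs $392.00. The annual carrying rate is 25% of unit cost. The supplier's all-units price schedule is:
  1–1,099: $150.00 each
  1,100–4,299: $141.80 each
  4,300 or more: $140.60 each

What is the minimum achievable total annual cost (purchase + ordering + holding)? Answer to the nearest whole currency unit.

Holding cost per unit per year at price C is H = 0.25·C.
Evaluate total cost at each tier's feasible EOQ or, if the EOQ is below the tier, at the tier's minimum quantity.
EOQ at $150.00 = 610.7 (feasible in tier 1): TC = 17,840×$150.00 + (17,840/610.7)×392 + (610.7/2)×0.25×$150.00 = $2,698,901.88.
EOQ at $141.80 = 628.1 < 1100, so use break Q=1100: TC = 17,840×$141.80 + (17,840/1100.0)×392 + (1100.0/2)×0.25×$141.80 = $2,555,567.03.
EOQ at $140.60 = 630.8 < 4300, so use break Q=4300: TC = 17,840×$140.60 + (17,840/4300.0)×392 + (4300.0/2)×0.25×$140.60 = $2,585,502.84.
Lowest total cost among the candidates is at Q = 1100.0.

TC* ≈ $2,555,567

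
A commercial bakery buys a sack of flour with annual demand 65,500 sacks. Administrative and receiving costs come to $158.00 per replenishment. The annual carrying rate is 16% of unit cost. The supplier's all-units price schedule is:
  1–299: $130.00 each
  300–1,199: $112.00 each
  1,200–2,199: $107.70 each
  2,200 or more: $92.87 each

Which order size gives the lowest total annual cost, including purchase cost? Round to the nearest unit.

Q* ≈ 2,200 sacks

Holding cost per unit per year at price C is H = 0.16·C.
For each price level, check whether its EOQ is feasible; otherwise the best quantity at that price is the breakpoint.
Tier 1 ($130.00): EOQ = 997.5 exceeds tier's upper bound 299, so this tier is dominated.
EOQ at $112.00 = 1074.7 (feasible in tier 2): TC = 65,500×$112.00 + (65,500/1074.7)×158 + (1074.7/2)×0.16×$112.00 = $7,355,258.98.
EOQ at $107.70 = 1096.0 < 1200, so use break Q=1200: TC = 65,500×$107.70 + (65,500/1200.0)×158 + (1200.0/2)×0.16×$107.70 = $7,073,313.37.
EOQ at $92.87 = 1180.2 < 2200, so use break Q=2200: TC = 65,500×$92.87 + (65,500/2200.0)×158 + (2200.0/2)×0.16×$92.87 = $6,104,034.21.
Lowest total cost is $6,104,034.21 at Q = 2200.0.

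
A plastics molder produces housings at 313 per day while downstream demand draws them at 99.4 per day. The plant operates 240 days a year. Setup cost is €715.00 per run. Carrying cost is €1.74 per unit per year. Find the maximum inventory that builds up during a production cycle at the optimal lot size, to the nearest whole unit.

I_max ≈ 3,658 housings

Annual demand D = 99.4 × 240 = 23,856.
Production build-up factor (1 − d/p) = 1 − 99.4/313 = 0.6824.
Q* = √(2DS / (H(1 − d/p))) = √(2 × 23,856 × 715 / (1.74 × 0.6824)).
= √(34,114,080 / 1.1874) ≈ 5359.987.
Maximum inventory = Q*(1 − d/p) = 5359.987 × 0.6824 ≈ 3657.806.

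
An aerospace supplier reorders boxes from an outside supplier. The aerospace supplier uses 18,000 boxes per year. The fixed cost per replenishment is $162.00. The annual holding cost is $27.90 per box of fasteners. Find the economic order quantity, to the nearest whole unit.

Q* ≈ 457 boxes

EOQ = √(2DS / H) = √(2 × 18,000 × 162 / 27.9).
= √(5,832,000 / 27.9) = √209,032.2581 ≈ 457.200.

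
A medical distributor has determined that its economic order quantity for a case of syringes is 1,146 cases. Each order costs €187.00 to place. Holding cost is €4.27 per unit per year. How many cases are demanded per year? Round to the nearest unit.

The basic EOQ model gives Q* = √(2DS/H); rearrange for the unknown.
From Q* = √(2DS/H): D = Q*²H / (2S) = 1,146² × 4.27 / (2 × 187) = 14994.276.

D ≈ 14,994 cases per year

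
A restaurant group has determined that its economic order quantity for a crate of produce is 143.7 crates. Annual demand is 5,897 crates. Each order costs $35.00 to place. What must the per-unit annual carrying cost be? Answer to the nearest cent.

H ≈ $19.99

Squaring Q* = √(2DS/H) gives Q*² = 2DS/H.
From Q* = √(2DS/H): H = 2DS / Q*² = 2 × 5,897 × 35 / 143.7² = 19.9901.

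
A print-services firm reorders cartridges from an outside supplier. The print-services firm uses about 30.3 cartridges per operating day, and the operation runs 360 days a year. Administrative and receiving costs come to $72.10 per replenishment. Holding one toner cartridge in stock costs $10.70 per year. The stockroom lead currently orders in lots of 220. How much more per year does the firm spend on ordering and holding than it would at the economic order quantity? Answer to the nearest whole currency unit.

Extra cost ≈ $649 per year

Annual demand D = 30.3 × 360 = 10,908.
EOQ = √(2DS/H) = √(2 × 10,908 × 72.1 / 10.7) ≈ 383.41.
Cost at Q* = (D/Q*)S + (Q*/2)H = √(2DSH) ≈ $4,102.49.
Cost at Q = 220: (10,908/220)×72.1 + (220/2)×10.7 = $3,574.85 + $1,177.00 = $4,751.85.
Excess = $4,751.85 − $4,102.49 = $649.36.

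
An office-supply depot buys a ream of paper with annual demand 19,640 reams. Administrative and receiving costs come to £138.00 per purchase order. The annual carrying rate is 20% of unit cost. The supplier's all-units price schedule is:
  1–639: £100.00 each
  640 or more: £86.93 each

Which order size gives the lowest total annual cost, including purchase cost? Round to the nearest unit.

Q* ≈ 640 reams

Holding cost per unit per year at price C is H = 0.20·C.
Candidates are each tier's EOQ (if it falls in that tier) and each price-break quantity.
EOQ at £100.00 = 520.6 (feasible in tier 1): TC = 19,640×£100.00 + (19,640/520.6)×138 + (520.6/2)×0.20×£100.00 = £1,974,412.15.
EOQ at £86.93 = 558.4 < 640, so use break Q=640: TC = 19,640×£86.93 + (19,640/640.0)×138 + (640.0/2)×0.20×£86.93 = £1,717,103.60.
Lowest total cost is £1,717,103.60 at Q = 640.0.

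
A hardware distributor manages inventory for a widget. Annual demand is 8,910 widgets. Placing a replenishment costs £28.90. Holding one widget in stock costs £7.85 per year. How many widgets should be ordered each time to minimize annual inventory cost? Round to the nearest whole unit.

Q* ≈ 256 widgets

EOQ = √(2DS / H) = √(2 × 8,910 × 28.9 / 7.85).
= √(514,998 / 7.85) = √65,604.8408 ≈ 256.134.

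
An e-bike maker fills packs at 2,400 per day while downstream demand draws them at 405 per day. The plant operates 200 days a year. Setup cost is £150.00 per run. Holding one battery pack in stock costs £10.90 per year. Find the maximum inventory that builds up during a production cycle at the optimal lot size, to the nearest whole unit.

Annual demand D = 405 × 200 = 81,000.
Production build-up factor (1 − d/p) = 1 − 405/2,400 = 0.8313.
Q* = √(2DS / (H(1 − d/p))) = √(2 × 81,000 × 150 / (10.9 × 0.8313)).
= √(24,300,000 / 9.0606) ≈ 1637.661.
Maximum inventory = Q*(1 − d/p) = 1637.661 × 0.8313 ≈ 1361.306.

I_max ≈ 1,361 packs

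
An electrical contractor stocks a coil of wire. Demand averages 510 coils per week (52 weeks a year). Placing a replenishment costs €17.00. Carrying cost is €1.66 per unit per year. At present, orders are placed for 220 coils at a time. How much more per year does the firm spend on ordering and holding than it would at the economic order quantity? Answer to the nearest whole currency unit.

Annual demand D = 510 × 52 = 26,520.
EOQ = √(2DS/H) = √(2 × 26,520 × 17 / 1.66) ≈ 737.01.
Cost at Q* = (D/Q*)S + (Q*/2)H = √(2DSH) ≈ €1,223.43.
Cost at Q = 220: (26,520/220)×17 + (220/2)×1.66 = €2,049.27 + €182.60 = €2,231.87.
Excess = €2,231.87 − €1,223.43 = €1,008.44.

Extra cost ≈ €1,008 per year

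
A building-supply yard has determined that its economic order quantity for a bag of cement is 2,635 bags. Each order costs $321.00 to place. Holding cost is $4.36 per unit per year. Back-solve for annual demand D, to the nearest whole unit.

The basic EOQ model gives Q* = √(2DS/H); rearrange for the unknown.
From Q* = √(2DS/H): D = Q*²H / (2S) = 2,635² × 4.36 / (2 × 321) = 47153.366.

D ≈ 47,153 bags per year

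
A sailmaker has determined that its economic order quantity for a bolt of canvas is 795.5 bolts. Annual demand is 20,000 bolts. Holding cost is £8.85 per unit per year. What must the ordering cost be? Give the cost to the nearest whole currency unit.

S ≈ £140

Squaring Q* = √(2DS/H) gives Q*² = 2DS/H.
From Q* = √(2DS/H): S = Q*²H / (2D) = 795.5² × 8.85 / (2 × 20,000) = 140.0115.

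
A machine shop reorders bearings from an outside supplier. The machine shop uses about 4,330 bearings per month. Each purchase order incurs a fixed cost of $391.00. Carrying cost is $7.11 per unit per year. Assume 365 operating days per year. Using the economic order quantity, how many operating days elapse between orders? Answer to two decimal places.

Annual demand D = 4,330 × 12 = 51,960.
The optimal lot size = √(2DS/H) = √(2 × 51,960 × 391 / 7.11) ≈ 2390.58.
Cycle time = Q*/D × 365 = 2390.58 / 51,960 × 365 ≈ 16.793 days.

T ≈ 16.79 days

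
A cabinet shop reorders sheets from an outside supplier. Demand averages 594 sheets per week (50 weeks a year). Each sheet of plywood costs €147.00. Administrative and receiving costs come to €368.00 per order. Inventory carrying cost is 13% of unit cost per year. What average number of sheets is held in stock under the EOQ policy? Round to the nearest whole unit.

Annual demand D = 594 × 50 = 29,700.
Holding cost H = 0.13 × €147.00 = €19.1100 per unit per year.
Q* = √(2DS/H) = √(2 × 29,700 × 368 / 19.11) ≈ 1069.51.
Average inventory = Q*/2 ≈ 1069.51 / 2 = 534.757.

Average inventory ≈ 535 sheets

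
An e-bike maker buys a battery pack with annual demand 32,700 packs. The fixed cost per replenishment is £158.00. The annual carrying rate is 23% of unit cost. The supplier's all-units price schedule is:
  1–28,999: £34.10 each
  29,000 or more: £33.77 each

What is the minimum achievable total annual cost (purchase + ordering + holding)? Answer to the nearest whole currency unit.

Holding cost per unit per year at price C is H = 0.23·C.
For each price level, check whether its EOQ is feasible; otherwise the best quantity at that price is the breakpoint.
EOQ at £34.10 = 1147.8 (feasible in tier 1): TC = 32,700×£34.10 + (32,700/1147.8)×158 + (1147.8/2)×0.23×£34.10 = £1,124,072.40.
EOQ at £33.77 = 1153.4 < 29000, so use break Q=29000: TC = 32,700×£33.77 + (32,700/29000.0)×158 + (29000.0/2)×0.23×£33.77 = £1,217,080.11.
Lowest total cost among the candidates is at Q = 1147.8.

TC* ≈ £1,124,072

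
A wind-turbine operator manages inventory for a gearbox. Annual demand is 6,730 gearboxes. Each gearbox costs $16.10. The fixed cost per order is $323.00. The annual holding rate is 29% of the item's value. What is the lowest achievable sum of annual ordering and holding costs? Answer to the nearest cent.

TC* ≈ $4,505.42

Holding cost H = 0.29 × $16.10 = $4.6690 per unit per year.
Q* = √(2DS/H) = √(2 × 6,730 × 323 / 4.669) ≈ 964.97.
At the optimum the two cost components are equal, so total cost = 2·(Q*/2)H = Q*·H.
Minimum total = √(2DSH) = √(2 × 6,730 × 323 × 4.669) ≈ 4505.425.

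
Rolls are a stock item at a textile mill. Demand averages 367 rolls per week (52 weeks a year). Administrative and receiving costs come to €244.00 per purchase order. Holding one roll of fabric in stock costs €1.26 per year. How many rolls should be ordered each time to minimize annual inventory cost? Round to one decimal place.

Q* ≈ 2,718.7 rolls

Annual demand D = 367 × 52 = 19,084.
EOQ = √(2DS / H) = √(2 × 19,084 × 244 / 1.26).
= √(9,312,992 / 1.26) = √7,391,263.4921 ≈ 2718.688.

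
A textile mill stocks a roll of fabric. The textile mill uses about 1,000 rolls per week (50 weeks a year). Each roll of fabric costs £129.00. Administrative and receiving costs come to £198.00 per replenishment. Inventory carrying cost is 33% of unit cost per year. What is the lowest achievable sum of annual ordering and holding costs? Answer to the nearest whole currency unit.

Annual demand D = 1,000 × 50 = 50,000.
Holding cost H = 0.33 × £129.00 = £42.5700 per unit per year.
EOQ = √(2DS/H) = √(2 × 50,000 × 198 / 42.57) ≈ 681.99.
At Q*, ordering cost (D/Q*)S equals holding cost (Q*/2)H, each = √(DSH/2).
Minimum total = √(2DSH) = √(2 × 50,000 × 198 × 42.57) ≈ 29032.499.

TC* ≈ £29,032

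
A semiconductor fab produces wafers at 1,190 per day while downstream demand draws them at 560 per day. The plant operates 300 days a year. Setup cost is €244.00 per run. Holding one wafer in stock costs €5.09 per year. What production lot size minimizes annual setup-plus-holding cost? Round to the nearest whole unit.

Q* ≈ 5,516 wafers

Annual demand D = 560 × 300 = 168,000.
Production build-up factor (1 − d/p) = 1 − 560/1,190 = 0.5294.
Q* = √(2DS / (H(1 − d/p))) = √(2 × 168,000 × 244 / (5.09 × 0.5294)).
= √(81,984,000 / 2.6947) ≈ 5515.805.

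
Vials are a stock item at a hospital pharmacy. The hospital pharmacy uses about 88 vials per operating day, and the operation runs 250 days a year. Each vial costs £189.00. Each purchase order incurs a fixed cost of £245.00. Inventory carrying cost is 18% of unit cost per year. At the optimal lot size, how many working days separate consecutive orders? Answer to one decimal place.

T ≈ 6.4 days

Annual demand D = 88 × 250 = 22,000.
Holding cost H = 0.18 × £189.00 = £34.0200 per unit per year.
The optimal lot size = √(2DS/H) = √(2 × 22,000 × 245 / 34.02) ≈ 562.91.
Cycle time = Q*/D × 250 = 562.91 / 22,000 × 250 ≈ 6.397 days.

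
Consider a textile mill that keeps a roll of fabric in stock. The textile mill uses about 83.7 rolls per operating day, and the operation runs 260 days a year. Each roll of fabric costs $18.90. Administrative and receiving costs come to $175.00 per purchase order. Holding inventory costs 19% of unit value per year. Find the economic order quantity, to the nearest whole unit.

Annual demand D = 83.7 × 260 = 21,762.
Holding cost H = 0.19 × $18.90 = $3.5910 per unit per year.
EOQ = √(2DS / H) = √(2 × 21,762 × 175 / 3.591).
= √(7,616,700 / 3.591) = √2,121,052.6316 ≈ 1456.383.

Q* ≈ 1,456 rolls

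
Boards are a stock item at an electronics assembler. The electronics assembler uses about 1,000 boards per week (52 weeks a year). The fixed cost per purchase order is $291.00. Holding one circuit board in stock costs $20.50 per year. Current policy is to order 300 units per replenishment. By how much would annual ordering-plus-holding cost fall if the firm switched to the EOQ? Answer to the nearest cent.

Annual demand D = 1,000 × 52 = 52,000.
EOQ = √(2DS/H) = √(2 × 52,000 × 291 / 20.5) ≈ 1215.03.
Cost at Q* = (D/Q*)S + (Q*/2)H = √(2DSH) ≈ $24,908.07.
Cost at Q = 300: (52,000/300)×291 + (300/2)×20.5 = $50,440.00 + $3,075.00 = $53,515.00.
Excess = $53,515.00 − $24,908.07 = $28,606.93.

Extra cost ≈ $28,606.93 per year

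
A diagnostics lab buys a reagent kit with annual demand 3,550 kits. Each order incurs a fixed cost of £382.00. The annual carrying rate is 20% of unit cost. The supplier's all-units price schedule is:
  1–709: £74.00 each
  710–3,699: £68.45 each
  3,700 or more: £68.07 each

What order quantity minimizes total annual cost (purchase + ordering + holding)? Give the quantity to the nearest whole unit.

Q* ≈ 710 kits

Holding cost per unit per year at price C is H = 0.20·C.
Evaluate total cost at each tier's feasible EOQ or, if the EOQ is below the tier, at the tier's minimum quantity.
EOQ at £74.00 = 428.1 (feasible in tier 1): TC = 3,550×£74.00 + (3,550/428.1)×382 + (428.1/2)×0.20×£74.00 = £269,035.66.
EOQ at £68.45 = 445.1 < 710, so use break Q=710: TC = 3,550×£68.45 + (3,550/710.0)×382 + (710.0/2)×0.20×£68.45 = £249,767.45.
EOQ at £68.07 = 446.3 < 3700, so use break Q=3700: TC = 3,550×£68.07 + (3,550/3700.0)×382 + (3700.0/2)×0.20×£68.07 = £267,200.91.
Lowest total cost is £249,767.45 at Q = 710.0.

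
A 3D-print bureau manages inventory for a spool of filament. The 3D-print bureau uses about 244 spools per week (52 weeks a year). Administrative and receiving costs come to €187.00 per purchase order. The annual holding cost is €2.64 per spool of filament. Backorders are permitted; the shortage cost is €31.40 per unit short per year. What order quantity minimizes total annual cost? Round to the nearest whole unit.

Q* ≈ 1,396 spools

Annual demand D = 244 × 52 = 12,688.
With planned backorders, Q* = √(2DS/H) · √((H+B)/B).
√(2DS/H) = √(2 × 12,688 × 187 / 2.64) = 1340.696.
√((H+B)/B) = √((2.64+31.4)/31.4) = 1.0412.
Q* ≈ 1395.920.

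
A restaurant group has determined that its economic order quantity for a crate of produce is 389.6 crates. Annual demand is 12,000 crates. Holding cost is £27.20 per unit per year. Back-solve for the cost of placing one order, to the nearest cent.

Squaring Q* = √(2DS/H) gives Q*² = 2DS/H.
From Q* = √(2DS/H): S = Q*²H / (2D) = 389.6² × 27.2 / (2 × 12,000) = 172.0266.

S ≈ £172.03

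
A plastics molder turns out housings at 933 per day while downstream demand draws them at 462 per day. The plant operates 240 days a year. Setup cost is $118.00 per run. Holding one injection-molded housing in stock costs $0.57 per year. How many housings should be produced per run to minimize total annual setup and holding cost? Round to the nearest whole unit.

Q* ≈ 9,536 housings

Annual demand D = 462 × 240 = 110,880.
Production build-up factor (1 − d/p) = 1 − 462/933 = 0.5048.
Q* = √(2DS / (H(1 − d/p))) = √(2 × 110,880 × 118 / (0.57 × 0.5048)).
= √(26,167,680 / 0.2877) ≈ 9536.204.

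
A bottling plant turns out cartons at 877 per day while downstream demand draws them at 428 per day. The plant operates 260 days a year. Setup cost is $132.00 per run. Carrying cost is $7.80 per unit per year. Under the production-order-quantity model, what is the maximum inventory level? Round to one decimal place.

I_max ≈ 1,388.6 cartons

Annual demand D = 428 × 260 = 111,280.
Production build-up factor (1 − d/p) = 1 − 428/877 = 0.5120.
Q* = √(2DS / (H(1 − d/p))) = √(2 × 111,280 × 132 / (7.8 × 0.5120)).
= √(29,377,920 / 3.9934) ≈ 2712.313.
Maximum inventory = Q*(1 − d/p) = 2712.313 × 0.5120 ≈ 1388.630.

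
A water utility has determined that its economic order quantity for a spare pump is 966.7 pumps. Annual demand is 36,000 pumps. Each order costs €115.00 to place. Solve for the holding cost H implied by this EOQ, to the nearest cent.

The basic EOQ model gives Q* = √(2DS/H); rearrange for the unknown.
From Q* = √(2DS/H): H = 2DS / Q*² = 2 × 36,000 × 115 / 966.7² = 8.8603.

H ≈ €8.86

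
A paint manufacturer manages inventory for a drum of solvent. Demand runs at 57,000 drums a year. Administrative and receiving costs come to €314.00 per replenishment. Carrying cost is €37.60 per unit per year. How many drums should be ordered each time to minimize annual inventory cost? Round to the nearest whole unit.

EOQ = √(2DS / H) = √(2 × 57,000 × 314 / 37.6).
= √(35,796,000 / 37.6) = √952,021.2766 ≈ 975.716.

Q* ≈ 976 drums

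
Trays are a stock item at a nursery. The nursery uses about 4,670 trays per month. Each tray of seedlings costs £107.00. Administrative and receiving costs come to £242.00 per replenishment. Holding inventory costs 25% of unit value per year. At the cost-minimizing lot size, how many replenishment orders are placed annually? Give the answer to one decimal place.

N ≈ 55.7 orders per year

Annual demand D = 4,670 × 12 = 56,040.
Holding cost H = 0.25 × £107.00 = £26.7500 per unit per year.
The optimal lot size = √(2DS/H) = √(2 × 56,040 × 242 / 26.75) ≈ 1006.95.
Orders per year = D / Q* = 56,040 / 1006.95 ≈ 55.653.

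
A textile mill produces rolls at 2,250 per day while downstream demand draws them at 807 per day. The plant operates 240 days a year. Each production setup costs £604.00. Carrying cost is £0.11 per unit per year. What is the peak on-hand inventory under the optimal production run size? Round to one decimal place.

Annual demand D = 807 × 240 = 193,680.
Production build-up factor (1 − d/p) = 1 − 807/2,250 = 0.6413.
Q* = √(2DS / (H(1 − d/p))) = √(2 × 193,680 × 604 / (0.11 × 0.6413)).
= √(233,965,440 / 0.0705) ≈ 57588.744.
Maximum inventory = Q*(1 − d/p) = 57588.744 × 0.6413 ≈ 36933.581.

I_max ≈ 36,933.6 rolls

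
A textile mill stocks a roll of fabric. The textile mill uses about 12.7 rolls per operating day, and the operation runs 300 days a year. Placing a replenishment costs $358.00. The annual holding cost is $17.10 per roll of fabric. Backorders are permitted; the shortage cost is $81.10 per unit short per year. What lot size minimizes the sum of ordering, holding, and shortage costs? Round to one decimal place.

Q* ≈ 439.5 rolls

Annual demand D = 12.7 × 300 = 3,810.
With planned backorders, Q* = √(2DS/H) · √((H+B)/B).
√(2DS/H) = √(2 × 3,810 × 358 / 17.1) = 399.412.
√((H+B)/B) = √((17.1+81.1)/81.1) = 1.1004.
Q* ≈ 439.507.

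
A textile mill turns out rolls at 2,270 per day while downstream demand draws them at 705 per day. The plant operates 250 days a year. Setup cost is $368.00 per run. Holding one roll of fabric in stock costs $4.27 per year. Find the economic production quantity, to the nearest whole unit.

Q* ≈ 6,638 rolls

Annual demand D = 705 × 250 = 176,250.
Production build-up factor (1 − d/p) = 1 − 705/2,270 = 0.6894.
Q* = √(2DS / (H(1 − d/p))) = √(2 × 176,250 × 368 / (4.27 × 0.6894)).
= √(129,720,000 / 2.9439) ≈ 6638.123.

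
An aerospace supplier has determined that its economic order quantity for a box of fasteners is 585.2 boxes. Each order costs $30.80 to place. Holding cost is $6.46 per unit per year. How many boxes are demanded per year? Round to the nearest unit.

D ≈ 35,914 boxes per year

Invert the EOQ relation Q*² = 2DS/H.
From Q* = √(2DS/H): D = Q*²H / (2S) = 585.2² × 6.46 / (2 × 30.8) = 35913.724.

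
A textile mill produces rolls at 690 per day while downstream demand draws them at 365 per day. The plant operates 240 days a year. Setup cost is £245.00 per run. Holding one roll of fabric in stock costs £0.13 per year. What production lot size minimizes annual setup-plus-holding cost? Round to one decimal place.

Annual demand D = 365 × 240 = 87,600.
Production build-up factor (1 − d/p) = 1 − 365/690 = 0.4710.
Q* = √(2DS / (H(1 − d/p))) = √(2 × 87,600 × 245 / (0.13 × 0.4710)).
= √(42,924,000 / 0.0612) ≈ 26476.543.

Q* ≈ 26,476.5 rolls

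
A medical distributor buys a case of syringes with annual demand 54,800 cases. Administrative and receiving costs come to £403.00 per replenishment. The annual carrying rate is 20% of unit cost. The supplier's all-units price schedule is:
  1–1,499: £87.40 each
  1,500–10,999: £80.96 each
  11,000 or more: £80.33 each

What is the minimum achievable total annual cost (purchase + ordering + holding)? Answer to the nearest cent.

Holding cost per unit per year at price C is H = 0.20·C.
For each price level, check whether its EOQ is feasible; otherwise the best quantity at that price is the breakpoint.
Tier 1 (£87.40): EOQ = 1589.6 exceeds tier's upper bound 1499, so this tier is dominated.
EOQ at £80.96 = 1651.6 (feasible in tier 2): TC = 54,800×£80.96 + (54,800/1651.6)×403 + (1651.6/2)×0.20×£80.96 = £4,463,350.87.
EOQ at £80.33 = 1658.1 < 11000, so use break Q=11000: TC = 54,800×£80.33 + (54,800/11000.0)×403 + (11000.0/2)×0.20×£80.33 = £4,492,454.67.
Lowest total cost among the candidates is at Q = 1651.6.

TC* ≈ £4,463,350.87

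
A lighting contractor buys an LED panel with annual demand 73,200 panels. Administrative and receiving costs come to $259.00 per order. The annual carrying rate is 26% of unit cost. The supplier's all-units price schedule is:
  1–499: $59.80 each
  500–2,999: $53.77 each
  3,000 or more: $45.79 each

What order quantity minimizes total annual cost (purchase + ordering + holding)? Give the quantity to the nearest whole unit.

Q* ≈ 3,000 panels

Holding cost per unit per year at price C is H = 0.26·C.
Candidates are each tier's EOQ (if it falls in that tier) and each price-break quantity.
Tier 1 ($59.80): EOQ = 1561.6 exceeds tier's upper bound 499, so this tier is dominated.
EOQ at $53.77 = 1646.9 (feasible in tier 2): TC = 73,200×$53.77 + (73,200/1646.9)×259 + (1646.9/2)×0.26×$53.77 = $3,958,987.81.
EOQ at $45.79 = 1784.6 < 3000, so use break Q=3000: TC = 73,200×$45.79 + (73,200/3000.0)×259 + (3000.0/2)×0.26×$45.79 = $3,376,005.70.
Lowest total cost is $3,376,005.70 at Q = 3000.0.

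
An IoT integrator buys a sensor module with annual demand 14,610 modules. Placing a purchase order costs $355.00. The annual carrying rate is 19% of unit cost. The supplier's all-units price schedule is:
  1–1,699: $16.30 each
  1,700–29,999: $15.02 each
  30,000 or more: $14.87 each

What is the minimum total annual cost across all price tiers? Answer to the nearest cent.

Holding cost per unit per year at price C is H = 0.19·C.
For each price level, check whether its EOQ is feasible; otherwise the best quantity at that price is the breakpoint.
Tier 1 ($16.30): EOQ = 1830.1 exceeds tier's upper bound 1699, so this tier is dominated.
EOQ at $15.02 = 1906.5 (feasible in tier 2): TC = 14,610×$15.02 + (14,610/1906.5)×355 + (1906.5/2)×0.19×$15.02 = $224,883.04.
EOQ at $14.87 = 1916.1 < 30000, so use break Q=30000: TC = 14,610×$14.87 + (14,610/30000.0)×355 + (30000.0/2)×0.19×$14.87 = $259,803.08.
Lowest total cost among the candidates is at Q = 1906.5.

TC* ≈ $224,883.04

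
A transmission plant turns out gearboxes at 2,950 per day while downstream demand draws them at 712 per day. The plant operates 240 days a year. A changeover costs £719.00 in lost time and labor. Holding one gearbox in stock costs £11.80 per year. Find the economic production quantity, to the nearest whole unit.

Q* ≈ 5,239 gearboxes

Annual demand D = 712 × 240 = 170,880.
Production build-up factor (1 − d/p) = 1 − 712/2,950 = 0.7586.
Q* = √(2DS / (H(1 − d/p))) = √(2 × 170,880 × 719 / (11.8 × 0.7586)).
= √(245,725,440 / 8.952) ≈ 5239.201.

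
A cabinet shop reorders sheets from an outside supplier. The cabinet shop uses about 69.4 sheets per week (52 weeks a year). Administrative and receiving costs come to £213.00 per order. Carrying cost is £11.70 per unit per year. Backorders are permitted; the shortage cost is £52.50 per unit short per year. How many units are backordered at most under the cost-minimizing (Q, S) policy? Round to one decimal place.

Annual demand D = 69.4 × 52 = 3,608.8.
With planned backorders, Q* = √(2DS/H) · √((H+B)/B).
√(2DS/H) = √(2 × 3,608.8 × 213 / 11.7) = 362.488.
√((H+B)/B) = √((11.7+52.5)/52.5) = 1.1058.
Q* ≈ 400.849.
S* = Q* · H/(H+B) = 400.849 × 11.7/64.2 ≈ 73.052.

S* ≈ 73.1 sheets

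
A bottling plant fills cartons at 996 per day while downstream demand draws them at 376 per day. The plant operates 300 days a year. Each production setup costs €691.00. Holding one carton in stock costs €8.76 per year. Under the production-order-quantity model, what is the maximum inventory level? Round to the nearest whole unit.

Annual demand D = 376 × 300 = 112,800.
Production build-up factor (1 − d/p) = 1 − 376/996 = 0.6225.
Q* = √(2DS / (H(1 − d/p))) = √(2 × 112,800 × 691 / (8.76 × 0.6225)).
= √(155,889,600 / 5.453) ≈ 5346.756.
Maximum inventory = Q*(1 − d/p) = 5346.756 × 0.6225 ≈ 3328.302.

I_max ≈ 3,328 cartons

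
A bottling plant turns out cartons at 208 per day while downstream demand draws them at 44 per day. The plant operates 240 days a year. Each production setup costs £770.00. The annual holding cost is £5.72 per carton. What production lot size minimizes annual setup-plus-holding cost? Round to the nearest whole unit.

Annual demand D = 44 × 240 = 10,560.
Production build-up factor (1 − d/p) = 1 − 44/208 = 0.7885.
Q* = √(2DS / (H(1 − d/p))) = √(2 × 10,560 × 770 / (5.72 × 0.7885)).
= √(16,262,400 / 4.51) ≈ 1898.909.

Q* ≈ 1,899 cartons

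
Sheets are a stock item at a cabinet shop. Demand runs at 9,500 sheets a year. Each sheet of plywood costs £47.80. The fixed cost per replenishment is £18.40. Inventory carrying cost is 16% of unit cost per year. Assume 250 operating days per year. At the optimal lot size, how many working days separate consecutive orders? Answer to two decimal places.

Holding cost H = 0.16 × £47.80 = £7.6480 per unit per year.
Q* = √(2DS/H) = √(2 × 9,500 × 18.4 / 7.648) ≈ 213.80.
Cycle time = Q*/D × 250 = 213.80 / 9,500 × 250 ≈ 5.626 days.

T ≈ 5.63 days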